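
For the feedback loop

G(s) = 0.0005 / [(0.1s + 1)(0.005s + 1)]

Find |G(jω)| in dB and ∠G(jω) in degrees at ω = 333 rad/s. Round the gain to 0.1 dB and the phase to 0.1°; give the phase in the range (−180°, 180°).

At ω = 333 rad/s:
pole (1 + j333·0.1) = 1 + j33.3 → |·| ≈ 33.315, ∠ ≈ 88.28°
pole (1 + j333·0.005) = 1 + j1.665 → |·| ≈ 1.9422, ∠ ≈ 59.01°
|G| = 0.0005 · 1 / (33.315 · 1.9422) ≈ 7.7275e-06
Gain = 20 log₁₀(7.7275e-06) ≈ -102.24 dB
∠G = (0°) − (88.28° + 59.01°) = -147.29°

-102.2 dB, -147.3°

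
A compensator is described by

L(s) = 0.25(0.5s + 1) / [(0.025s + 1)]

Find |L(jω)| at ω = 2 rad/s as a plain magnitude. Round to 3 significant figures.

0.353

At ω = 2 rad/s:
zero (1 + j2·0.5) = 1 + j1 → |·| ≈ 1.4142, ∠ ≈ 45.00°
pole (1 + j2·0.025) = 1 + j0.05 → |·| ≈ 1.0012, ∠ ≈ 2.86°
|L| = 0.25 · 1.4142 / (1.0012) ≈ 0.35313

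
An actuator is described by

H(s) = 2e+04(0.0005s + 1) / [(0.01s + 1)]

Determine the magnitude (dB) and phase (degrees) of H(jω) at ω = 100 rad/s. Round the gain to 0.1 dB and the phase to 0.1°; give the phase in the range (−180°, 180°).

At ω = 100 rad/s:
zero (1 + j100·0.0005) = 1 + j0.05 → |·| ≈ 1.0012, ∠ ≈ 2.86°
pole (1 + j100·0.01) = 1 + j1 → |·| ≈ 1.4142, ∠ ≈ 45.00°
|H| = 2e+04 · 1.0012 / (1.4142) ≈ 14159
Gain = 20 log₁₀(14159) ≈ 83.02 dB
∠H = (2.86°) − (45.00°) = -42.14°

83.0 dB, -42.1°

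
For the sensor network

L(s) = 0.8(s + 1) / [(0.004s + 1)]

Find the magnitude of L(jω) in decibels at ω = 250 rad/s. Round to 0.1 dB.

43.0 dB

At ω = 250 rad/s:
zero (1 + j250·1) = 1 + j250 → |·| ≈ 250, ∠ ≈ 89.77°
pole (1 + j250·0.004) = 1 + j1 → |·| ≈ 1.4142, ∠ ≈ 45.00°
|L| = 0.8 · 250 / (1.4142) ≈ 141.42
Gain = 20 log₁₀(141.42) ≈ 43.01 dB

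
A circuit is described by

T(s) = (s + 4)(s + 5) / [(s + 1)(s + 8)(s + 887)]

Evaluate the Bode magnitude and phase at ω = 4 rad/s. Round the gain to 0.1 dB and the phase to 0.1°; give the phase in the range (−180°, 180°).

At s = jω = j4:
zero (s+4): 4 + j4 → |·| = √(4²+4²) = √32 ≈ 5.6569, ∠ = arctan(4/4) ≈ 45.00°
zero (s+5): 5 + j4 → |·| = √(5²+4²) = √41 ≈ 6.4031, ∠ = arctan(4/5) ≈ 38.66°
pole (s+1): 1 + j4 → |·| = √(1²+4²) = √17 ≈ 4.1231, ∠ = arctan(4/1) ≈ 75.96°
pole (s+8): 8 + j4 → |·| = √(8²+4²) = √80 ≈ 8.9443, ∠ = arctan(4/8) ≈ 26.57°
pole (s+887): 887 + j4 → |·| = √(887²+4²) = √786785 ≈ 887.01, ∠ = arctan(4/887) ≈ 0.26°
|T| = 1 · 36.222 / 32711 ≈ 0.0011073
Gain = 20 log₁₀(0.0011073) ≈ -59.11 dB
∠T = 83.66° − 102.79° = -19.13°

-59.1 dB, -19.1°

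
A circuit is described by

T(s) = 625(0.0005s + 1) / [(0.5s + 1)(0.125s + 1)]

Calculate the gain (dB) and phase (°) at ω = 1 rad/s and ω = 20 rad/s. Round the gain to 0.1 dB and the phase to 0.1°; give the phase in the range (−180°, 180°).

At ω = 1 rad/s:
zero (1 + j1·0.0005) = 1 + j0.0005 → |·| ≈ 1, ∠ ≈ 0.03°
pole (1 + j1·0.5) = 1 + j0.5 → |·| ≈ 1.118, ∠ ≈ 26.57°
pole (1 + j1·0.125) = 1 + j0.125 → |·| ≈ 1.0078, ∠ ≈ 7.13°
|T| = 625 · 1 / (1.118 · 1.0078) ≈ 554.71
Gain = 20 log₁₀(554.71) ≈ 54.88 dB
∠T = (0.03°) − (26.57° + 7.13°) = -33.67°

At ω = 20 rad/s:
zero (1 + j20·0.0005) = 1 + j0.01 → |·| ≈ 1, ∠ ≈ 0.57°
pole (1 + j20·0.5) = 1 + j10 → |·| ≈ 10.05, ∠ ≈ 84.29°
pole (1 + j20·0.125) = 1 + j2.5 → |·| ≈ 2.6926, ∠ ≈ 68.20°
|T| = 625 · 1 / (10.05 · 2.6926) ≈ 23.096
Gain = 20 log₁₀(23.096) ≈ 27.27 dB
∠T = (0.57°) − (84.29° + 68.20°) = -151.92°

ω = 1: 54.9 dB, -33.7°; ω = 20: 27.3 dB, -151.9°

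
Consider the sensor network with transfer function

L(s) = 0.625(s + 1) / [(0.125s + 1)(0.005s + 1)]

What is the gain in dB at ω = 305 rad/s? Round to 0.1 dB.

At ω = 305 rad/s:
zero (1 + j305·1) = 1 + j305 → |·| ≈ 305, ∠ ≈ 89.81°
pole (1 + j305·0.125) = 1 + j38.125 → |·| ≈ 38.138, ∠ ≈ 88.50°
pole (1 + j305·0.005) = 1 + j1.525 → |·| ≈ 1.8236, ∠ ≈ 56.75°
|L| = 0.625 · 305 / (38.138 · 1.8236) ≈ 2.7409
Gain = 20 log₁₀(2.7409) ≈ 8.76 dB

8.8 dB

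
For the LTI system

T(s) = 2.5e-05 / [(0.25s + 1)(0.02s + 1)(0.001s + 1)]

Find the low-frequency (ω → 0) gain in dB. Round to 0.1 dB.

T(0) = 2.5e-05 · 1 / 1 = 2.5e-05
20 log₁₀(2.5e-05) ≈ -92.04 dB

-92.0 dB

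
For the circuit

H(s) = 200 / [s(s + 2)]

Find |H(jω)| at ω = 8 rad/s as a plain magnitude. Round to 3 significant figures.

At s = jω = j8:
pole (s+2): 2 + j8 → |·| = √(2²+8²) = √68 ≈ 8.2462, ∠ = arctan(8/2) ≈ 75.96°
pole at origin: |s| = 8, ∠ = 90.00° (in denominator)
|H| = 200 / 65.97 ≈ 3.0317

3.03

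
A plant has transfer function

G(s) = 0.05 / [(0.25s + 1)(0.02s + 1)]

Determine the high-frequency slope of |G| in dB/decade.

Each pole contributes −20 dB/decade at high frequency; each zero contributes +20 dB/decade.
Net: 0 zero(s) − 2 pole(s) → -40 dB/decade.

-40 dB/decade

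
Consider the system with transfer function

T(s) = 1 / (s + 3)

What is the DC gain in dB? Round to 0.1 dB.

T(0) = 1 / (3) ≈ 0.33333
20 log₁₀(0.33333) ≈ -9.54 dB

-9.5 dB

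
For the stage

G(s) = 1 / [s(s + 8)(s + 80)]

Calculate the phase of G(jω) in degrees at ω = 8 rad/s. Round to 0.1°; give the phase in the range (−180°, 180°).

-140.7°

At s = jω = j8:
pole (s+8): 8 + j8 → |·| = √(8²+8²) = √128 ≈ 11.314, ∠ = arctan(8/8) ≈ 45.00°
pole (s+80): 80 + j8 → |·| = √(80²+8²) = √6464 ≈ 80.399, ∠ = arctan(8/80) ≈ 5.71°
pole at origin: |s| = 8, ∠ = 90.00° (in denominator)
∠G = 0.00° − 140.71° = -140.71°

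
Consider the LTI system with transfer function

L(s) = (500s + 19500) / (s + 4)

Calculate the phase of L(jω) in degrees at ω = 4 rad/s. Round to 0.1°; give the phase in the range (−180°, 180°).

Substitute s = j4:
Numerator: 500(j4) + 19500 = 19500 + j2000
Denominator: (j4) + 4 = 4 + j4
|N| = √(19500² + 2000²) ≈ 19602, ∠N ≈ 5.86°
|D| = √(4² + 4²) ≈ 5.6569, ∠D ≈ 45.00°
∠L = 5.86° − 45.00° = -39.14°

-39.1°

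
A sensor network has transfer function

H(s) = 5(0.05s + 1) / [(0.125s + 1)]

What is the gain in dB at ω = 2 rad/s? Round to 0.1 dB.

At ω = 2 rad/s:
zero (1 + j2·0.05) = 1 + j0.1 → |·| ≈ 1.005, ∠ ≈ 5.71°
pole (1 + j2·0.125) = 1 + j0.25 → |·| ≈ 1.0308, ∠ ≈ 14.04°
|H| = 5 · 1.005 / (1.0308) ≈ 4.8749
Gain = 20 log₁₀(4.8749) ≈ 13.76 dB

13.8 dB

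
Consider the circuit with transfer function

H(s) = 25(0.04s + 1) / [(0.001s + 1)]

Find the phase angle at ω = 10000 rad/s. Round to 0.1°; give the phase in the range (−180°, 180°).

At ω = 10000 rad/s:
zero (1 + j10000·0.04) = 1 + j400 → |·| ≈ 400, ∠ ≈ 89.86°
pole (1 + j10000·0.001) = 1 + j10 → |·| ≈ 10.05, ∠ ≈ 84.29°
∠H = (89.86°) − (84.29°) = 5.57°

5.6°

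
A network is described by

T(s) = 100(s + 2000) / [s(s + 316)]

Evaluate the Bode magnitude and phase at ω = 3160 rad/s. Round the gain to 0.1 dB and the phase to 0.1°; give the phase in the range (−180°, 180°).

-28.6 dB, -116.6°

At s = jω = j3160:
zero (s+2000): 2000 + j3160 → |·| = √(2000²+3160²) = √13985600 ≈ 3739.7, ∠ = arctan(3160/2000) ≈ 57.67°
pole (s+316): 316 + j3160 → |·| = √(316²+3160²) = √10085456 ≈ 3175.8, ∠ = arctan(3160/316) ≈ 84.29°
pole at origin: |s| = 3160, ∠ = 90.00° (in denominator)
|T| = 100 · 3739.7 / 1.0036e+07 ≈ 0.037263
Gain = 20 log₁₀(0.037263) ≈ -28.57 dB
∠T = 57.67° − 174.29° = -116.62°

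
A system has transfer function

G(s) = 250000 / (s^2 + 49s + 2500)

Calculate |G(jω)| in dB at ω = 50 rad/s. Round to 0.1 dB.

At s = jω = j50:
quadratic: (j50)² + 49·j50 + 2500 = 0 + j2450 → |·| ≈ 2450, ∠ ≈ 90.00°
|G| = 250000 / 2450 ≈ 102.04
Gain = 20 log₁₀(102.04) ≈ 40.18 dB

40.2 dB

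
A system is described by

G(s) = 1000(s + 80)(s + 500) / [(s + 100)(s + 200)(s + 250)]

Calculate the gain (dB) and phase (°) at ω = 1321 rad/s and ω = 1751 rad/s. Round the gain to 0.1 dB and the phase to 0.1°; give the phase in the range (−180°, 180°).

At s = jω = j1321:
zero (s+80): 80 + j1321 → |·| = √(80²+1321²) = √1751441 ≈ 1323.4, ∠ = arctan(1321/80) ≈ 86.53°
zero (s+500): 500 + j1321 → |·| = √(500²+1321²) = √1995041 ≈ 1412.5, ∠ = arctan(1321/500) ≈ 69.27°
pole (s+100): 100 + j1321 → |·| = √(100²+1321²) = √1755041 ≈ 1324.8, ∠ = arctan(1321/100) ≈ 85.67°
pole (s+200): 200 + j1321 → |·| = √(200²+1321²) = √1785041 ≈ 1336.1, ∠ = arctan(1321/200) ≈ 81.39°
pole (s+250): 250 + j1321 → |·| = √(250²+1321²) = √1807541 ≈ 1344.4, ∠ = arctan(1321/250) ≈ 79.28°
|G| = 1000 · 1.8693e+06 / 2.3797e+09 ≈ 0.78552
Gain = 20 log₁₀(0.78552) ≈ -2.10 dB
∠G = 155.80° − 246.34° = -90.54°

At s = jω = j1751:
zero (s+80): 80 + j1751 → |·| = √(80²+1751²) = √3072401 ≈ 1752.8, ∠ = arctan(1751/80) ≈ 87.38°
zero (s+500): 500 + j1751 → |·| = √(500²+1751²) = √3316001 ≈ 1821, ∠ = arctan(1751/500) ≈ 74.06°
pole (s+100): 100 + j1751 → |·| = √(100²+1751²) = √3076001 ≈ 1753.9, ∠ = arctan(1751/100) ≈ 86.73°
pole (s+200): 200 + j1751 → |·| = √(200²+1751²) = √3106001 ≈ 1762.4, ∠ = arctan(1751/200) ≈ 83.48°
pole (s+250): 250 + j1751 → |·| = √(250²+1751²) = √3128501 ≈ 1768.8, ∠ = arctan(1751/250) ≈ 81.87°
|G| = 1000 · 3.1918e+06 / 5.4675e+09 ≈ 0.58378
Gain = 20 log₁₀(0.58378) ≈ -4.68 dB
∠G = 161.44° − 252.08° = -90.64°

ω = 1321: -2.1 dB, -90.5°; ω = 1751: -4.7 dB, -90.6°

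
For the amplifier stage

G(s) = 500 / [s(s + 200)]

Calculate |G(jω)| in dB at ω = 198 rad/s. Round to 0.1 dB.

-40.9 dB

At s = jω = j198:
pole (s+200): 200 + j198 → |·| = √(200²+198²) = √79204 ≈ 281.43, ∠ = arctan(198/200) ≈ 44.71°
pole at origin: |s| = 198, ∠ = 90.00° (in denominator)
|G| = 500 / 55723 ≈ 0.008973
Gain = 20 log₁₀(0.008973) ≈ -40.94 dB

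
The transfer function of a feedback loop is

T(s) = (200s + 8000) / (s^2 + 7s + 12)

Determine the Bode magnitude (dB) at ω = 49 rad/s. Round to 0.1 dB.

14.4 dB

Substitute s = j49:
Numerator: 200(j49) + 8000 = 8000 + j9800
Denominator: (j49)^2 + 7(j49) + 12 = -2389 + j343
|N| = √(8000² + 9800²) ≈ 12651, ∠N ≈ 50.77°
|D| = √(2389² + 343²) ≈ 2413.5, ∠D ≈ 171.83°
|T| = 12651 / 2413.5 ≈ 5.2418
Gain = 20 log₁₀(5.2418) ≈ 14.39 dB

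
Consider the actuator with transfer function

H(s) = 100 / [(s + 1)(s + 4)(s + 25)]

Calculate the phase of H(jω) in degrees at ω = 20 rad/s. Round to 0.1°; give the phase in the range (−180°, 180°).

155.5°

At s = jω = j20:
pole (s+1): 1 + j20 → |·| = √(1²+20²) = √401 ≈ 20.025, ∠ = arctan(20/1) ≈ 87.14°
pole (s+4): 4 + j20 → |·| = √(4²+20²) = √416 ≈ 20.396, ∠ = arctan(20/4) ≈ 78.69°
pole (s+25): 25 + j20 → |·| = √(25²+20²) = √1025 ≈ 32.016, ∠ = arctan(20/25) ≈ 38.66°
∠H = 0.00° − 204.49° = -204.49° ≡ 155.51° (principal value)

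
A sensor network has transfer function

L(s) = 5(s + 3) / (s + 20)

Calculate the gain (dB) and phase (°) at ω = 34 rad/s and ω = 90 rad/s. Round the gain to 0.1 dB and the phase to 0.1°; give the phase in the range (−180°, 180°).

At s = jω = j34:
zero (s+3): 3 + j34 → |·| = √(3²+34²) = √1165 ≈ 34.132, ∠ = arctan(34/3) ≈ 84.96°
pole (s+20): 20 + j34 → |·| = √(20²+34²) = √1556 ≈ 39.446, ∠ = arctan(34/20) ≈ 59.53°
|L| = 5 · 34.132 / 39.446 ≈ 4.3264
Gain = 20 log₁₀(4.3264) ≈ 12.72 dB
∠L = 84.96° − 59.53° = 25.43°

At s = jω = j90:
zero (s+3): 3 + j90 → |·| = √(3²+90²) = √8109 ≈ 90.05, ∠ = arctan(90/3) ≈ 88.09°
pole (s+20): 20 + j90 → |·| = √(20²+90²) = √8500 ≈ 92.195, ∠ = arctan(90/20) ≈ 77.47°
|L| = 5 · 90.05 / 92.195 ≈ 4.8837
Gain = 20 log₁₀(4.8837) ≈ 13.77 dB
∠L = 88.09° − 77.47° = 10.62°

ω = 34: 12.7 dB, 25.4°; ω = 90: 13.8 dB, 10.6°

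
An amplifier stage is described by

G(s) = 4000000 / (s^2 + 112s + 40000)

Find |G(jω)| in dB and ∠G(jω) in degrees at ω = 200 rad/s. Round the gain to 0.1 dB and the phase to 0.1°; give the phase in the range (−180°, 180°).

45.0 dB, -90.0°

At s = jω = j200:
quadratic: (j200)² + 112·j200 + 40000 = 0 + j22400 → |·| ≈ 22400, ∠ ≈ 90.00°
|G| = 4000000 / 22400 ≈ 178.57
Gain = 20 log₁₀(178.57) ≈ 45.04 dB
∠G = 0.00° − 90.00° = -90.00°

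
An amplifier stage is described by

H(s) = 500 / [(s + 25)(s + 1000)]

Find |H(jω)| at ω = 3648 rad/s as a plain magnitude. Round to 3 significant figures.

3.62e-05

At s = jω = j3648:
pole (s+25): 25 + j3648 → |·| = √(25²+3648²) = √13308529 ≈ 3648.1, ∠ = arctan(3648/25) ≈ 89.61°
pole (s+1000): 1000 + j3648 → |·| = √(1000²+3648²) = √14307904 ≈ 3782.6, ∠ = arctan(3648/1000) ≈ 74.67°
|H| = 500 / 1.3799e+07 ≈ 3.6235e-05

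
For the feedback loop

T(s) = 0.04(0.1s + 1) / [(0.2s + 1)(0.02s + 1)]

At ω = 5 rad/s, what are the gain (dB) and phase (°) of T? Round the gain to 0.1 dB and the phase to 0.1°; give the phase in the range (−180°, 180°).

At ω = 5 rad/s:
zero (1 + j5·0.1) = 1 + j0.5 → |·| ≈ 1.118, ∠ ≈ 26.57°
pole (1 + j5·0.2) = 1 + j1 → |·| ≈ 1.4142, ∠ ≈ 45.00°
pole (1 + j5·0.02) = 1 + j0.1 → |·| ≈ 1.005, ∠ ≈ 5.71°
|T| = 0.04 · 1.118 / (1.4142 · 1.005) ≈ 0.031465
Gain = 20 log₁₀(0.031465) ≈ -30.04 dB
∠T = (26.57°) − (45.00° + 5.71°) = -24.14°

-30.0 dB, -24.1°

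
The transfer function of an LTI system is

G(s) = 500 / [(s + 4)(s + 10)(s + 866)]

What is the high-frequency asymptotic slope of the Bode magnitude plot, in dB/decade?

-60 dB/decade

Each pole contributes −20 dB/decade at high frequency; each zero contributes +20 dB/decade.
Net: 0 zero(s) − 3 pole(s) → -60 dB/decade.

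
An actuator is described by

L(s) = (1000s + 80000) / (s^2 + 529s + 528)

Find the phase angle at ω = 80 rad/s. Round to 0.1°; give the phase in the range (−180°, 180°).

Substitute s = j80:
Numerator: 1000(j80) + 80000 = 80000 + j80000
Denominator: (j80)^2 + 529(j80) + 528 = -5872 + j42320
|N| = √(80000² + 80000²) ≈ 1.1314e+05, ∠N ≈ 45.00°
|D| = √(5872² + 42320²) ≈ 42725, ∠D ≈ 97.90°
∠L = 45.00° − 97.90° = -52.90°

-52.9°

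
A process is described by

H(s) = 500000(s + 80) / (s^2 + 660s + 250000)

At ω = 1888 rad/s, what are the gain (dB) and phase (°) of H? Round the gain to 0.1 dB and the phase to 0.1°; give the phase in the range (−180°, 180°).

48.5 dB, -71.8°

At s = jω = j1888:
zero (s+80): 80 + j1888 → |·| = √(80²+1888²) = √3570944 ≈ 1889.7, ∠ = arctan(1888/80) ≈ 87.57°
quadratic: (j1888)² + 660·j1888 + 250000 = -3314544 + j1246080 → |·| ≈ 3.541e+06, ∠ ≈ 159.40°
|H| = 500000 · 1889.7 / 3.541e+06 ≈ 266.83
Gain = 20 log₁₀(266.83) ≈ 48.52 dB
∠H = 87.57° − 159.40° = -71.83°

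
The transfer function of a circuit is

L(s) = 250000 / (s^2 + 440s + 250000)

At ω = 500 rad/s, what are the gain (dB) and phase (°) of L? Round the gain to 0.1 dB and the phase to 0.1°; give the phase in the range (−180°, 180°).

At s = jω = j500:
quadratic: (j500)² + 440·j500 + 250000 = 0 + j220000 → |·| ≈ 2.2e+05, ∠ ≈ 90.00°
|L| = 250000 / 2.2e+05 ≈ 1.1364
Gain = 20 log₁₀(1.1364) ≈ 1.11 dB
∠L = 0.00° − 90.00° = -90.00°

1.1 dB, -90.0°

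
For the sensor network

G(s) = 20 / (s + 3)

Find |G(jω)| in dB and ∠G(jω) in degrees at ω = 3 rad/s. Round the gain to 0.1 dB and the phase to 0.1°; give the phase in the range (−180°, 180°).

13.5 dB, -45.0°

Substitute s = j3:
Numerator: 20 = 20 + j0
Denominator: (j3) + 3 = 3 + j3
|N| = √(20² + 0²) ≈ 20, ∠N ≈ 0.00°
|D| = √(3² + 3²) ≈ 4.2426, ∠D ≈ 45.00°
|G| = 20 / 4.2426 ≈ 4.7141
Gain = 20 log₁₀(4.7141) ≈ 13.47 dB
∠G = 0.00° − 45.00° = -45.00°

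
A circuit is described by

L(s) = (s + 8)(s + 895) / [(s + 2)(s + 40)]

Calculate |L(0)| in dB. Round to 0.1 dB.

39.0 dB

L(0) = 1·8·895 / (2·40) = 89.5
20 log₁₀(89.5) ≈ 39.04 dB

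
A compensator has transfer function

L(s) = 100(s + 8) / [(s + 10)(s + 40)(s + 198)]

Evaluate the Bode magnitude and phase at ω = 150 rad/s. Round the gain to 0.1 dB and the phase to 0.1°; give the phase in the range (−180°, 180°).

At s = jω = j150:
zero (s+8): 8 + j150 → |·| = √(8²+150²) = √22564 ≈ 150.21, ∠ = arctan(150/8) ≈ 86.95°
pole (s+10): 10 + j150 → |·| = √(10²+150²) = √22600 ≈ 150.33, ∠ = arctan(150/10) ≈ 86.19°
pole (s+40): 40 + j150 → |·| = √(40²+150²) = √24100 ≈ 155.24, ∠ = arctan(150/40) ≈ 75.07°
pole (s+198): 198 + j150 → |·| = √(198²+150²) = √61704 ≈ 248.4, ∠ = arctan(150/198) ≈ 37.15°
|L| = 100 · 150.21 / 5.797e+06 ≈ 0.0025912
Gain = 20 log₁₀(0.0025912) ≈ -51.73 dB
∠L = 86.95° − 198.41° = -111.46°

-51.7 dB, -111.5°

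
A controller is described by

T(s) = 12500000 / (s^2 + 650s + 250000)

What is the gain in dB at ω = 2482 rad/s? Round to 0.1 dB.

At s = jω = j2482:
quadratic: (j2482)² + 650·j2482 + 250000 = -5910324 + j1613300 → |·| ≈ 6.1266e+06, ∠ ≈ 164.73°
|T| = 12500000 / 6.1266e+06 ≈ 2.0403
Gain = 20 log₁₀(2.0403) ≈ 6.19 dB

6.2 dB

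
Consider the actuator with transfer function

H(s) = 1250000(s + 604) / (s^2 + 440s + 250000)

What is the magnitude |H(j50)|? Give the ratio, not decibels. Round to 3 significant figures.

At s = jω = j50:
zero (s+604): 604 + j50 → |·| = √(604²+50²) = √367316 ≈ 606.07, ∠ = arctan(50/604) ≈ 4.73°
quadratic: (j50)² + 440·j50 + 250000 = 247500 + j22000 → |·| ≈ 2.4848e+05, ∠ ≈ 5.08°
|H| = 1250000 · 606.07 / 2.4848e+05 ≈ 3048.9

3.05e+03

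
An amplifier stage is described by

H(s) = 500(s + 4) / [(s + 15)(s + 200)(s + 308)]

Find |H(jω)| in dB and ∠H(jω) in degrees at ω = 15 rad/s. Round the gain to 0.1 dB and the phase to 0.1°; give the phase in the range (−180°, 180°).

At s = jω = j15:
zero (s+4): 4 + j15 → |·| = √(4²+15²) = √241 ≈ 15.524, ∠ = arctan(15/4) ≈ 75.07°
pole (s+15): 15 + j15 → |·| = √(15²+15²) = √450 ≈ 21.213, ∠ = arctan(15/15) ≈ 45.00°
pole (s+200): 200 + j15 → |·| = √(200²+15²) = √40225 ≈ 200.56, ∠ = arctan(15/200) ≈ 4.29°
pole (s+308): 308 + j15 → |·| = √(308²+15²) = √95089 ≈ 308.37, ∠ = arctan(15/308) ≈ 2.79°
|H| = 500 · 15.524 / 1.312e+06 ≈ 0.0059162
Gain = 20 log₁₀(0.0059162) ≈ -44.56 dB
∠H = 75.07° − 52.08° = 22.99°

-44.6 dB, 23.0°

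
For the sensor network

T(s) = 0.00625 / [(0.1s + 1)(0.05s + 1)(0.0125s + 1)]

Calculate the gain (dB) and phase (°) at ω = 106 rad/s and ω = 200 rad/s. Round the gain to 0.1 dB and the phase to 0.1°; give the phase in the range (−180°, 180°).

At ω = 106 rad/s:
pole (1 + j106·0.1) = 1 + j10.6 → |·| ≈ 10.647, ∠ ≈ 84.61°
pole (1 + j106·0.05) = 1 + j5.3 → |·| ≈ 5.3935, ∠ ≈ 79.32°
pole (1 + j106·0.0125) = 1 + j1.325 → |·| ≈ 1.66, ∠ ≈ 52.96°
|T| = 0.00625 · 1 / (10.647 · 5.3935 · 1.66) ≈ 6.5565e-05
Gain = 20 log₁₀(6.5565e-05) ≈ -83.67 dB
∠T = (0°) − (84.61° + 79.32° + 52.96°) = -216.89° ≡ 143.11° (principal value)

At ω = 200 rad/s:
pole (1 + j200·0.1) = 1 + j20 → |·| ≈ 20.025, ∠ ≈ 87.14°
pole (1 + j200·0.05) = 1 + j10 → |·| ≈ 10.05, ∠ ≈ 84.29°
pole (1 + j200·0.0125) = 1 + j2.5 → |·| ≈ 2.6926, ∠ ≈ 68.20°
|T| = 0.00625 · 1 / (20.025 · 10.05 · 2.6926) ≈ 1.1534e-05
Gain = 20 log₁₀(1.1534e-05) ≈ -98.76 dB
∠T = (0°) − (87.14° + 84.29° + 68.20°) = -239.63° ≡ 120.37° (principal value)

ω = 106: -83.7 dB, 143.1°; ω = 200: -98.8 dB, 120.4°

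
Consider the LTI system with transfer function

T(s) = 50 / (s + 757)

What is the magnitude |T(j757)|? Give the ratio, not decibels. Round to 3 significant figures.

At s = jω = j757:
pole (s+757): 757 + j757 → |·| = √(757²+757²) = √1146098 ≈ 1070.6, ∠ = arctan(757/757) ≈ 45.00°
|T| = 50 / 1070.6 ≈ 0.046703

0.0467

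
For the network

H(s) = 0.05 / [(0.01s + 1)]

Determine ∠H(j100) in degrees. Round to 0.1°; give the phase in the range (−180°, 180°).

At ω = 100 rad/s:
pole (1 + j100·0.01) = 1 + j1 → |·| ≈ 1.4142, ∠ ≈ 45.00°
∠H = (0°) − (45.00°) = -45.00°

-45.0°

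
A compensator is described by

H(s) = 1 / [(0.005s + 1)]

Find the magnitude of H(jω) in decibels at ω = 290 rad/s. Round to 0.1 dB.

-4.9 dB

At ω = 290 rad/s:
pole (1 + j290·0.005) = 1 + j1.45 → |·| ≈ 1.7614, ∠ ≈ 55.41°
|H| = 1 · 1 / (1.7614) ≈ 0.56773
Gain = 20 log₁₀(0.56773) ≈ -4.92 dB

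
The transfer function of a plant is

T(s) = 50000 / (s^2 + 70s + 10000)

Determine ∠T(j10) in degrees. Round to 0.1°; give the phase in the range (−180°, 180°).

-4.0°

At s = jω = j10:
quadratic: (j10)² + 70·j10 + 10000 = 9900 + j700 → |·| ≈ 9924.7, ∠ ≈ 4.04°
∠T = 0.00° − 4.04° = -4.04°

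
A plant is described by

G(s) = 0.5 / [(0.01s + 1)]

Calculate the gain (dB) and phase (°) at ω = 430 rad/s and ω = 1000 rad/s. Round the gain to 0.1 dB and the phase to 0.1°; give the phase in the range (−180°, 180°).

ω = 430: -18.9 dB, -76.9°; ω = 1000: -26.1 dB, -84.3°

At ω = 430 rad/s:
pole (1 + j430·0.01) = 1 + j4.3 → |·| ≈ 4.4147, ∠ ≈ 76.91°
|G| = 0.5 · 1 / (4.4147) ≈ 0.11326
Gain = 20 log₁₀(0.11326) ≈ -18.92 dB
∠G = (0°) − (76.91°) = -76.91°

At ω = 1000 rad/s:
pole (1 + j1000·0.01) = 1 + j10 → |·| ≈ 10.05, ∠ ≈ 84.29°
|G| = 0.5 · 1 / (10.05) ≈ 0.049751
Gain = 20 log₁₀(0.049751) ≈ -26.06 dB
∠G = (0°) − (84.29°) = -84.29°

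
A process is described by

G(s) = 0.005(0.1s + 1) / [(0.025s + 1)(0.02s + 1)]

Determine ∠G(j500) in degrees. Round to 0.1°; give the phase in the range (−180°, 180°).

At ω = 500 rad/s:
zero (1 + j500·0.1) = 1 + j50 → |·| ≈ 50.01, ∠ ≈ 88.85°
pole (1 + j500·0.025) = 1 + j12.5 → |·| ≈ 12.54, ∠ ≈ 85.43°
pole (1 + j500·0.02) = 1 + j10 → |·| ≈ 10.05, ∠ ≈ 84.29°
∠G = (88.85°) − (85.43° + 84.29°) = -80.87°

-80.9°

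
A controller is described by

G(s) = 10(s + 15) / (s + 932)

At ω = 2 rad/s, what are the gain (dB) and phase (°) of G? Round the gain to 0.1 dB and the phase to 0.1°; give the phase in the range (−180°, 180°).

At s = jω = j2:
zero (s+15): 15 + j2 → |·| = √(15²+2²) = √229 ≈ 15.133, ∠ = arctan(2/15) ≈ 7.59°
pole (s+932): 932 + j2 → |·| = √(932²+2²) = √868628 ≈ 932, ∠ = arctan(2/932) ≈ 0.12°
|G| = 10 · 15.133 / 932 ≈ 0.16237
Gain = 20 log₁₀(0.16237) ≈ -15.79 dB
∠G = 7.59° − 0.12° = 7.47°

-15.8 dB, 7.5°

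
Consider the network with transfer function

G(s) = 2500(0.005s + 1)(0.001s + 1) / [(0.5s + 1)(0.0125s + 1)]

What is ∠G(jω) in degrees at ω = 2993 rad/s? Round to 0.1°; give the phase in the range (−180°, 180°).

-20.7°

At ω = 2993 rad/s:
zero (1 + j2993·0.005) = 1 + j14.965 → |·| ≈ 14.998, ∠ ≈ 86.18°
zero (1 + j2993·0.001) = 1 + j2.993 → |·| ≈ 3.1556, ∠ ≈ 71.52°
pole (1 + j2993·0.5) = 1 + j1496.5 → |·| ≈ 1496.5, ∠ ≈ 89.96°
pole (1 + j2993·0.0125) = 1 + j37.4125 → |·| ≈ 37.426, ∠ ≈ 88.47°
∠G = (86.18° + 71.52°) − (89.96° + 88.47°) = -20.73°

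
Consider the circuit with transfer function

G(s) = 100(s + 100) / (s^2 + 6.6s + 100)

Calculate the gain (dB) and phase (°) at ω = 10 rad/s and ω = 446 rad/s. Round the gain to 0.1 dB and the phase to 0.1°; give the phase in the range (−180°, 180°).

ω = 10: 43.7 dB, -84.3°; ω = 446: -12.8 dB, -101.8°

At s = jω = j10:
zero (s+100): 100 + j10 → |·| = √(100²+10²) = √10100 ≈ 100.5, ∠ = arctan(10/100) ≈ 5.71°
quadratic: (j10)² + 6.6·j10 + 100 = 0 + j66 → |·| ≈ 66, ∠ ≈ 90.00°
|G| = 100 · 100.5 / 66 ≈ 152.27
Gain = 20 log₁₀(152.27) ≈ 43.65 dB
∠G = 5.71° − 90.00° = -84.29°

At s = jω = j446:
zero (s+100): 100 + j446 → |·| = √(100²+446²) = √208916 ≈ 457.07, ∠ = arctan(446/100) ≈ 77.36°
quadratic: (j446)² + 6.6·j446 + 100 = -198816 + j2943.6 → |·| ≈ 1.9884e+05, ∠ ≈ 179.15°
|G| = 100 · 457.07 / 1.9884e+05 ≈ 0.22987
Gain = 20 log₁₀(0.22987) ≈ -12.77 dB
∠G = 77.36° − 179.15° = -101.79°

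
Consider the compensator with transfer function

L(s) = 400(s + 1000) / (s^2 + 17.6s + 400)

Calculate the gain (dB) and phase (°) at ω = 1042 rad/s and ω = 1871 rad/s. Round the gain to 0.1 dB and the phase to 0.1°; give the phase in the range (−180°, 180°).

At s = jω = j1042:
zero (s+1000): 1000 + j1042 → |·| = √(1000²+1042²) = √2085764 ≈ 1444.2, ∠ = arctan(1042/1000) ≈ 46.18°
quadratic: (j1042)² + 17.6·j1042 + 400 = -1085364 + j18339.2 → |·| ≈ 1.0855e+06, ∠ ≈ 179.03°
|L| = 400 · 1444.2 / 1.0855e+06 ≈ 0.53218
Gain = 20 log₁₀(0.53218) ≈ -5.48 dB
∠L = 46.18° − 179.03° = -132.85°

At s = jω = j1871:
zero (s+1000): 1000 + j1871 → |·| = √(1000²+1871²) = √4500641 ≈ 2121.5, ∠ = arctan(1871/1000) ≈ 61.88°
quadratic: (j1871)² + 17.6·j1871 + 400 = -3500241 + j32929.6 → |·| ≈ 3.5004e+06, ∠ ≈ 179.46°
|L| = 400 · 2121.5 / 3.5004e+06 ≈ 0.24243
Gain = 20 log₁₀(0.24243) ≈ -12.31 dB
∠L = 61.88° − 179.46° = -117.58°

ω = 1042: -5.5 dB, -132.9°; ω = 1871: -12.3 dB, -117.6°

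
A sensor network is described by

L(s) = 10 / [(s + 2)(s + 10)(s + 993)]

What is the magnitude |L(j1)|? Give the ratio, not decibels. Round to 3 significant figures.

At s = jω = j1:
pole (s+2): 2 + j1 → |·| = √(2²+1²) = √5 ≈ 2.2361, ∠ = arctan(1/2) ≈ 26.57°
pole (s+10): 10 + j1 → |·| = √(10²+1²) = √101 ≈ 10.05, ∠ = arctan(1/10) ≈ 5.71°
pole (s+993): 993 + j1 → |·| = √(993²+1²) = √986050 ≈ 993, ∠ = arctan(1/993) ≈ 0.06°
|L| = 10 / 22315 ≈ 0.00044813

0.000448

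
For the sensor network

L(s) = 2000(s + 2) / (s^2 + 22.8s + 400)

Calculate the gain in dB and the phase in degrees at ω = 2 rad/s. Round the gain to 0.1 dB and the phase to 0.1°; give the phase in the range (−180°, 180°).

23.0 dB, 38.4°

At s = jω = j2:
zero (s+2): 2 + j2 → |·| = √(2²+2²) = √8 ≈ 2.8284, ∠ = arctan(2/2) ≈ 45.00°
quadratic: (j2)² + 22.8·j2 + 400 = 396 + j45.6 → |·| ≈ 398.62, ∠ ≈ 6.57°
|L| = 2000 · 2.8284 / 398.62 ≈ 14.191
Gain = 20 log₁₀(14.191) ≈ 23.04 dB
∠L = 45.00° − 6.57° = 38.43°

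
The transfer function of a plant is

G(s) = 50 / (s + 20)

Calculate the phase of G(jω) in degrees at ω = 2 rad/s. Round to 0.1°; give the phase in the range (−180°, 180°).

Substitute s = j2:
Numerator: 50 = 50 + j0
Denominator: (j2) + 20 = 20 + j2
|N| = √(50² + 0²) ≈ 50, ∠N ≈ 0.00°
|D| = √(20² + 2²) ≈ 20.1, ∠D ≈ 5.71°
∠G = 0.00° − 5.71° = -5.71°

-5.7°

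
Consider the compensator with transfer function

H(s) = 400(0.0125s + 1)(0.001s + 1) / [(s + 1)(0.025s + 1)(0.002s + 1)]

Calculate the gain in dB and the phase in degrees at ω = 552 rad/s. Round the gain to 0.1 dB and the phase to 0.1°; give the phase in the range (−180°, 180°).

At ω = 552 rad/s:
zero (1 + j552·0.0125) = 1 + j6.9 → |·| ≈ 6.9721, ∠ ≈ 81.75°
zero (1 + j552·0.001) = 1 + j0.552 → |·| ≈ 1.1422, ∠ ≈ 28.90°
pole (1 + j552·1) = 1 + j552 → |·| ≈ 552, ∠ ≈ 89.90°
pole (1 + j552·0.025) = 1 + j13.8 → |·| ≈ 13.836, ∠ ≈ 85.86°
pole (1 + j552·0.002) = 1 + j1.104 → |·| ≈ 1.4896, ∠ ≈ 47.83°
|H| = 400 · 6.9721 · 1.1422 / (552 · 13.836 · 1.4896) ≈ 0.27999
Gain = 20 log₁₀(0.27999) ≈ -11.06 dB
∠H = (81.75° + 28.90°) − (89.90° + 85.86° + 47.83°) = -112.94°

-11.1 dB, -112.9°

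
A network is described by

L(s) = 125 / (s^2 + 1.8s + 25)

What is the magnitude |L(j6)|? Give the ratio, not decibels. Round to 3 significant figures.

At s = jω = j6:
quadratic: (j6)² + 1.8·j6 + 25 = -11 + j10.8 → |·| ≈ 15.416, ∠ ≈ 135.53°
|L| = 125 / 15.416 ≈ 8.1085

8.11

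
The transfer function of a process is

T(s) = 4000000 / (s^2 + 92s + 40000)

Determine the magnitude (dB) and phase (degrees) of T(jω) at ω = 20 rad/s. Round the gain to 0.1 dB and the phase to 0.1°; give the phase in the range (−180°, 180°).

40.1 dB, -2.7°

At s = jω = j20:
quadratic: (j20)² + 92·j20 + 40000 = 39600 + j1840 → |·| ≈ 39643, ∠ ≈ 2.66°
|T| = 4000000 / 39643 ≈ 100.9
Gain = 20 log₁₀(100.9) ≈ 40.08 dB
∠T = 0.00° − 2.66° = -2.66°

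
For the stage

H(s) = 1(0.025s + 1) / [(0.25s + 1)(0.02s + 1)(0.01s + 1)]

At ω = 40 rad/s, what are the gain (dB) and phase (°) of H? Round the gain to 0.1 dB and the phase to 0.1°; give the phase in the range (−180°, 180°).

At ω = 40 rad/s:
zero (1 + j40·0.025) = 1 + j1 → |·| ≈ 1.4142, ∠ ≈ 45.00°
pole (1 + j40·0.25) = 1 + j10 → |·| ≈ 10.05, ∠ ≈ 84.29°
pole (1 + j40·0.02) = 1 + j0.8 → |·| ≈ 1.2806, ∠ ≈ 38.66°
pole (1 + j40·0.01) = 1 + j0.4 → |·| ≈ 1.077, ∠ ≈ 21.80°
|H| = 1 · 1.4142 / (10.05 · 1.2806 · 1.077) ≈ 0.10203
Gain = 20 log₁₀(0.10203) ≈ -19.83 dB
∠H = (45.00°) − (84.29° + 38.66° + 21.80°) = -99.75°

-19.8 dB, -99.8°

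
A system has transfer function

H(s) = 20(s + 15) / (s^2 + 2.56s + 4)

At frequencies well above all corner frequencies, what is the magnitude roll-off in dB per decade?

Each pole contributes −20 dB/decade at high frequency; each zero contributes +20 dB/decade.
Net: 1 zero(s) − 2 pole(s) → -20 dB/decade.

-20 dB/decade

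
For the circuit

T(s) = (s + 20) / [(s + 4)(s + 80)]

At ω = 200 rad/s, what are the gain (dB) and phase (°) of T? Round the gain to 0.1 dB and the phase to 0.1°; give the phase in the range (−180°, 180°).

-46.6 dB, -72.8°

At s = jω = j200:
zero (s+20): 20 + j200 → |·| = √(20²+200²) = √40400 ≈ 201, ∠ = arctan(200/20) ≈ 84.29°
pole (s+4): 4 + j200 → |·| = √(4²+200²) = √40016 ≈ 200.04, ∠ = arctan(200/4) ≈ 88.85°
pole (s+80): 80 + j200 → |·| = √(80²+200²) = √46400 ≈ 215.41, ∠ = arctan(200/80) ≈ 68.20°
|T| = 1 · 201 / 43091 ≈ 0.0046645
Gain = 20 log₁₀(0.0046645) ≈ -46.62 dB
∠T = 84.29° − 157.05° = -72.76°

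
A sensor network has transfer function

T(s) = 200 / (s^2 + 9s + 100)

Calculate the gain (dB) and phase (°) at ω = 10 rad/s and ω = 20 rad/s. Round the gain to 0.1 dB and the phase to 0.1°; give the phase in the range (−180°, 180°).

ω = 10: 6.9 dB, -90.0°; ω = 20: -4.9 dB, -149.0°

At s = jω = j10:
quadratic: (j10)² + 9·j10 + 100 = 0 + j90 → |·| ≈ 90, ∠ ≈ 90.00°
|T| = 200 / 90 ≈ 2.2222
Gain = 20 log₁₀(2.2222) ≈ 6.94 dB
∠T = 0.00° − 90.00° = -90.00°

At s = jω = j20:
quadratic: (j20)² + 9·j20 + 100 = -300 + j180 → |·| ≈ 349.86, ∠ ≈ 149.04°
|T| = 200 / 349.86 ≈ 0.57166
Gain = 20 log₁₀(0.57166) ≈ -4.86 dB
∠T = 0.00° − 149.04° = -149.04°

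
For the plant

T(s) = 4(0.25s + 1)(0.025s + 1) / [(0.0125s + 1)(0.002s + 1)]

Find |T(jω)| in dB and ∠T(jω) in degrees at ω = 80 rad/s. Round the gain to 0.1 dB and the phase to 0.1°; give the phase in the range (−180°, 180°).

At ω = 80 rad/s:
zero (1 + j80·0.25) = 1 + j20 → |·| ≈ 20.025, ∠ ≈ 87.14°
zero (1 + j80·0.025) = 1 + j2 → |·| ≈ 2.2361, ∠ ≈ 63.43°
pole (1 + j80·0.0125) = 1 + j1 → |·| ≈ 1.4142, ∠ ≈ 45.00°
pole (1 + j80·0.002) = 1 + j0.16 → |·| ≈ 1.0127, ∠ ≈ 9.09°
|T| = 4 · 20.025 · 2.2361 / (1.4142 · 1.0127) ≈ 125.06
Gain = 20 log₁₀(125.06) ≈ 41.94 dB
∠T = (87.14° + 63.43°) − (45.00° + 9.09°) = 96.48°

41.9 dB, 96.5°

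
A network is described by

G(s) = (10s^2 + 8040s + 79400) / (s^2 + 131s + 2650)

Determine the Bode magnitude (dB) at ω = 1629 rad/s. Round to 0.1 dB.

20.9 dB

Substitute s = j1629:
Numerator: 10(j1629)^2 + 8040(j1629) + 79400 = -26457010 + j13097160
Denominator: (j1629)^2 + 131(j1629) + 2650 = -2650991 + j213399
|N| = √(26457010² + 13097160²) ≈ 2.9521e+07, ∠N ≈ 153.66°
|D| = √(2650991² + 213399²) ≈ 2.6596e+06, ∠D ≈ 175.40°
|G| = 2.9521e+07 / 2.6596e+06 ≈ 11.1
Gain = 20 log₁₀(11.1) ≈ 20.91 dB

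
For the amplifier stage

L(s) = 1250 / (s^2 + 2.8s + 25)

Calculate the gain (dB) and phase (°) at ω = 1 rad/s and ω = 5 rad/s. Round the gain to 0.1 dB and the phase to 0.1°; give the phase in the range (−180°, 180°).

ω = 1: 34.3 dB, -6.7°; ω = 5: 39.0 dB, -90.0°

At s = jω = j1:
quadratic: (j1)² + 2.8·j1 + 25 = 24 + j2.8 → |·| ≈ 24.163, ∠ ≈ 6.65°
|L| = 1250 / 24.163 ≈ 51.732
Gain = 20 log₁₀(51.732) ≈ 34.28 dB
∠L = 0.00° − 6.65° = -6.65°

At s = jω = j5:
quadratic: (j5)² + 2.8·j5 + 25 = 0 + j14 → |·| ≈ 14, ∠ ≈ 90.00°
|L| = 1250 / 14 ≈ 89.286
Gain = 20 log₁₀(89.286) ≈ 39.02 dB
∠L = 0.00° − 90.00° = -90.00°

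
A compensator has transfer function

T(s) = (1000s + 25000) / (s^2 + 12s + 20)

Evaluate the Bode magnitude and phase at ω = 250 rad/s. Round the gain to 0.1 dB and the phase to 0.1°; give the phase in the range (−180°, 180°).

Substitute s = j250:
Numerator: 1000(j250) + 25000 = 25000 + j250000
Denominator: (j250)^2 + 12(j250) + 20 = -62480 + j3000
|N| = √(25000² + 250000²) ≈ 2.5125e+05, ∠N ≈ 84.29°
|D| = √(62480² + 3000²) ≈ 62552, ∠D ≈ 177.25°
|T| = 2.5125e+05 / 62552 ≈ 4.0167
Gain = 20 log₁₀(4.0167) ≈ 12.08 dB
∠T = 84.29° − 177.25° = -92.96°

12.1 dB, -93.0°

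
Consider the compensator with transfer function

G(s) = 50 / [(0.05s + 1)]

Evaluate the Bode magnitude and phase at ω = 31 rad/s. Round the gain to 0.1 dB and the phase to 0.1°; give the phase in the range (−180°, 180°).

28.7 dB, -57.2°

At ω = 31 rad/s:
pole (1 + j31·0.05) = 1 + j1.55 → |·| ≈ 1.8446, ∠ ≈ 57.17°
|G| = 50 · 1 / (1.8446) ≈ 27.106
Gain = 20 log₁₀(27.106) ≈ 28.66 dB
∠G = (0°) − (57.17°) = -57.17°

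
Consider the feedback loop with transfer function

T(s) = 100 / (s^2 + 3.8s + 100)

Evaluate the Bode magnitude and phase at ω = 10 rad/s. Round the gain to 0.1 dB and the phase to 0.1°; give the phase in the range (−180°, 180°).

At s = jω = j10:
quadratic: (j10)² + 3.8·j10 + 100 = 0 + j38 → |·| ≈ 38, ∠ ≈ 90.00°
|T| = 100 / 38 ≈ 2.6316
Gain = 20 log₁₀(2.6316) ≈ 8.40 dB
∠T = 0.00° − 90.00° = -90.00°

8.4 dB, -90.0°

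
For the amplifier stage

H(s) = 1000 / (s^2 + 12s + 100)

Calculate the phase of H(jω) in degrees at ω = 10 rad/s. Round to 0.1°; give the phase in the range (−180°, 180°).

At s = jω = j10:
quadratic: (j10)² + 12·j10 + 100 = 0 + j120 → |·| ≈ 120, ∠ ≈ 90.00°
∠H = 0.00° − 90.00° = -90.00°

-90.0°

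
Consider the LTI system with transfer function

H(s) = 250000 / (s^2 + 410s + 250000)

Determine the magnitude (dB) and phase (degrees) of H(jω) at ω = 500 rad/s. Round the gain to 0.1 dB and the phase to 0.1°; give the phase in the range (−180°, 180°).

At s = jω = j500:
quadratic: (j500)² + 410·j500 + 250000 = 0 + j205000 → |·| ≈ 2.05e+05, ∠ ≈ 90.00°
|H| = 250000 / 2.05e+05 ≈ 1.2195
Gain = 20 log₁₀(1.2195) ≈ 1.72 dB
∠H = 0.00° − 90.00° = -90.00°

1.7 dB, -90.0°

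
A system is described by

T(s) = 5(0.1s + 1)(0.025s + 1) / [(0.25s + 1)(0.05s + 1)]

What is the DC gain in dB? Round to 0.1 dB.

T(0) = 5 · 1 / 1 = 5
20 log₁₀(5) ≈ 13.98 dB

14.0 dB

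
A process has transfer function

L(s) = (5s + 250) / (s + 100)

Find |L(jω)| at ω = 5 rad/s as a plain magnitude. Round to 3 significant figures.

Substitute s = j5:
Numerator: 5(j5) + 250 = 250 + j25
Denominator: (j5) + 100 = 100 + j5
|N| = √(250² + 25²) ≈ 251.25, ∠N ≈ 5.71°
|D| = √(100² + 5²) ≈ 100.12, ∠D ≈ 2.86°
|L| = 251.25 / 100.12 ≈ 2.5095

2.51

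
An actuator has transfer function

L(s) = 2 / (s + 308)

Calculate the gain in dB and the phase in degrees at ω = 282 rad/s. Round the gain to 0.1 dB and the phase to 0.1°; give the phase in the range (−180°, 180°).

Substitute s = j282:
Numerator: 2 = 2 + j0
Denominator: (j282) + 308 = 308 + j282
|N| = √(2² + 0²) ≈ 2, ∠N ≈ 0.00°
|D| = √(308² + 282²) ≈ 417.6, ∠D ≈ 42.48°
|L| = 2 / 417.6 ≈ 0.0047893
Gain = 20 log₁₀(0.0047893) ≈ -46.39 dB
∠L = 0.00° − 42.48° = -42.48°

-46.4 dB, -42.5°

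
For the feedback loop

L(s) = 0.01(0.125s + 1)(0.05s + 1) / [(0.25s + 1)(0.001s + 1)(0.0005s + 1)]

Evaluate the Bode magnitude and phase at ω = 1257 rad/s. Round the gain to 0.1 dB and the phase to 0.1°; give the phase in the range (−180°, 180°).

-15.6 dB, 5.3°

At ω = 1257 rad/s:
zero (1 + j1257·0.125) = 1 + j157.125 → |·| ≈ 157.13, ∠ ≈ 89.64°
zero (1 + j1257·0.05) = 1 + j62.85 → |·| ≈ 62.858, ∠ ≈ 89.09°
pole (1 + j1257·0.25) = 1 + j314.25 → |·| ≈ 314.25, ∠ ≈ 89.82°
pole (1 + j1257·0.001) = 1 + j1.257 → |·| ≈ 1.6063, ∠ ≈ 51.50°
pole (1 + j1257·0.0005) = 1 + j0.6285 → |·| ≈ 1.1811, ∠ ≈ 32.15°
|L| = 0.01 · 157.13 · 62.858 / (314.25 · 1.6063 · 1.1811) ≈ 0.16567
Gain = 20 log₁₀(0.16567) ≈ -15.62 dB
∠L = (89.64° + 89.09°) − (89.82° + 51.50° + 32.15°) = 5.26°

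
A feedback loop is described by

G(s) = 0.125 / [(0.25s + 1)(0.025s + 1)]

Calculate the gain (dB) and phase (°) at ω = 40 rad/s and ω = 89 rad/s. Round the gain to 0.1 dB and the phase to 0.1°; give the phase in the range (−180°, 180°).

At ω = 40 rad/s:
pole (1 + j40·0.25) = 1 + j10 → |·| ≈ 10.05, ∠ ≈ 84.29°
pole (1 + j40·0.025) = 1 + j1 → |·| ≈ 1.4142, ∠ ≈ 45.00°
|G| = 0.125 · 1 / (10.05 · 1.4142) ≈ 0.0087949
Gain = 20 log₁₀(0.0087949) ≈ -41.12 dB
∠G = (0°) − (84.29° + 45.00°) = -129.29°

At ω = 89 rad/s:
pole (1 + j89·0.25) = 1 + j22.25 → |·| ≈ 22.272, ∠ ≈ 87.43°
pole (1 + j89·0.025) = 1 + j2.225 → |·| ≈ 2.4394, ∠ ≈ 65.80°
|G| = 0.125 · 1 / (22.272 · 2.4394) ≈ 0.0023007
Gain = 20 log₁₀(0.0023007) ≈ -52.76 dB
∠G = (0°) − (87.43° + 65.80°) = -153.23°

ω = 40: -41.1 dB, -129.3°; ω = 89: -52.8 dB, -153.2°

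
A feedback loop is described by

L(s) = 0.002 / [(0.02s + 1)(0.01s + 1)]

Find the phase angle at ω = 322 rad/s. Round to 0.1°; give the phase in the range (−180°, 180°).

-153.9°

At ω = 322 rad/s:
pole (1 + j322·0.02) = 1 + j6.44 → |·| ≈ 6.5172, ∠ ≈ 81.17°
pole (1 + j322·0.01) = 1 + j3.22 → |·| ≈ 3.3717, ∠ ≈ 72.75°
∠L = (0°) − (81.17° + 72.75°) = -153.92°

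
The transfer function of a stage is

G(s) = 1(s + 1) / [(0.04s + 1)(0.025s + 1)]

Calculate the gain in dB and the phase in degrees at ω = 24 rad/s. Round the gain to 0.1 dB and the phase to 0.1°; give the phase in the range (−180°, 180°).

23.4 dB, 12.8°

At ω = 24 rad/s:
zero (1 + j24·1) = 1 + j24 → |·| ≈ 24.021, ∠ ≈ 87.61°
pole (1 + j24·0.04) = 1 + j0.96 → |·| ≈ 1.3862, ∠ ≈ 43.83°
pole (1 + j24·0.025) = 1 + j0.6 → |·| ≈ 1.1662, ∠ ≈ 30.96°
|G| = 1 · 24.021 / (1.3862 · 1.1662) ≈ 14.859
Gain = 20 log₁₀(14.859) ≈ 23.44 dB
∠G = (87.61°) − (43.83° + 30.96°) = 12.82°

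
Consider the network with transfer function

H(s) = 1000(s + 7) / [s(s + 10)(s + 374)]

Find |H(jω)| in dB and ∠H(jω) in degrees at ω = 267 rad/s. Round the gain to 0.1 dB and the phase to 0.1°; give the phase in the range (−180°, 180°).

-41.8 dB, -124.9°

At s = jω = j267:
zero (s+7): 7 + j267 → |·| = √(7²+267²) = √71338 ≈ 267.09, ∠ = arctan(267/7) ≈ 88.50°
pole (s+10): 10 + j267 → |·| = √(10²+267²) = √71389 ≈ 267.19, ∠ = arctan(267/10) ≈ 87.86°
pole (s+374): 374 + j267 → |·| = √(374²+267²) = √211165 ≈ 459.53, ∠ = arctan(267/374) ≈ 35.52°
pole at origin: |s| = 267, ∠ = 90.00° (in denominator)
|H| = 1000 · 267.09 / 3.2783e+07 ≈ 0.0081472
Gain = 20 log₁₀(0.0081472) ≈ -41.78 dB
∠H = 88.50° − 213.38° = -124.88°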